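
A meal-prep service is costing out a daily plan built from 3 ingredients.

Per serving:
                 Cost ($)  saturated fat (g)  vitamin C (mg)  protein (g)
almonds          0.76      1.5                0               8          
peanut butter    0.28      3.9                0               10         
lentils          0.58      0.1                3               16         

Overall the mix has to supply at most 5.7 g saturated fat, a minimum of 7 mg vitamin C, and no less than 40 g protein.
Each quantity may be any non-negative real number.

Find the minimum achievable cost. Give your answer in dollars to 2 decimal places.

Set it up as a linear program. Let x1 = servings of almonds, x2 = servings of peanut butter, x3 = servings of lentils.
Minimize 0.76x1 + 0.28x2 + 0.58x3 subject to:
  1.5x1 + 3.9x2 + 0.1x3 ≤ 5.7   (saturated fat)
  3x3 ≥ 7   (vitamin C)
  8x1 + 10x2 + 16x3 ≥ 40   (protein)
  x1, x2, x3 ≥ 0.
The cheapest feasible vertex uses only peanut butter, lentils; almonds is not used. There the vitamin C and protein constraints are tight.
So peanut butter = 0.2667 servings, lentils = 2.333 servings.
Objective = 0.28·0.2667 + 0.58·2.333 = 1.4278.

$1.43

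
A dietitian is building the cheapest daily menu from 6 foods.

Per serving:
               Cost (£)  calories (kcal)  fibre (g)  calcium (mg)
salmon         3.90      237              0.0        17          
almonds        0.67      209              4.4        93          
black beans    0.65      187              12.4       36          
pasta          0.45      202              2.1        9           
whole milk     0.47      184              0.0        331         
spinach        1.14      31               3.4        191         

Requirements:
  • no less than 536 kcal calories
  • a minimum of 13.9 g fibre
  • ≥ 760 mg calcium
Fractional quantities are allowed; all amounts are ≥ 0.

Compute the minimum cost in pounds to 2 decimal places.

Let x1 = servings of salmon, x2 = servings of almonds, x3 = servings of black beans, x4 = servings of pasta, x5 = servings of whole milk, x6 = servings of spinach.
min 3.9x1 + 0.67x2 + 0.65x3 + 0.45x4 + 0.47x5 + 1.14x6 s.t.:
  237x1 + 209x2 + 187x3 + 202x4 + 184x5 + 31x6 ≥ 536   (calories)
  4.4x2 + 12.4x3 + 2.1x4 + 3.4x6 ≥ 13.9   (fibre)
  17x1 + 93x2 + 36x3 + 9x4 + 331x5 + 191x6 ≥ 760   (calcium)
  x1, x2, x3, x4, x5, x6 ≥ 0.
The minimum-cost mix takes nothing from salmon, almonds, pasta, spinach — only black beans, whole milk. The fibre and calcium requirements are met with equality.
Solving gives x3 = 1.121, x5 = 2.174.
Cost = 0.65·1.121 + 0.47·2.174 = 1.7504.

£1.75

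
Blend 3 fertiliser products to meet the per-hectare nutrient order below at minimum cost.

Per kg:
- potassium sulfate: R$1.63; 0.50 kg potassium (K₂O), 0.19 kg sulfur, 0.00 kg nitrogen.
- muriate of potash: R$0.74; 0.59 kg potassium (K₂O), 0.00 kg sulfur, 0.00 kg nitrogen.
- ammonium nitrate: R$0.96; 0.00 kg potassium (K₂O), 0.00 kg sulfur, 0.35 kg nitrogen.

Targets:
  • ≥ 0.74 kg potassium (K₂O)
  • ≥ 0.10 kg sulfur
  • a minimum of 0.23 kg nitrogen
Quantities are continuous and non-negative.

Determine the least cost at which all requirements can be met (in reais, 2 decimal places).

Let x1 = kg of potassium sulfate, x2 = kg of muriate of potash, x3 = kg of ammonium nitrate.
Minimise 1.63x1 + 0.74x2 + 0.96x3 s.t.:
  0.5x1 + 0.59x2 ≥ 0.74   (potassium (K₂O))
  0.19x1 ≥ 0.1   (sulfur)
  0.35x3 ≥ 0.23   (nitrogen)
  x1, x2, x3 ≥ 0.
The optimal mix uses every input. There the potassium (K₂O), sulfur, nitrogen constraints are tight.
That vertex is x1 = 0.5263, x2 = 0.8082, x3 = 0.6571.
Cost = 1.63·0.5263 + 0.74·0.8082 + 0.96·0.6571 = 2.0868.

R$2.09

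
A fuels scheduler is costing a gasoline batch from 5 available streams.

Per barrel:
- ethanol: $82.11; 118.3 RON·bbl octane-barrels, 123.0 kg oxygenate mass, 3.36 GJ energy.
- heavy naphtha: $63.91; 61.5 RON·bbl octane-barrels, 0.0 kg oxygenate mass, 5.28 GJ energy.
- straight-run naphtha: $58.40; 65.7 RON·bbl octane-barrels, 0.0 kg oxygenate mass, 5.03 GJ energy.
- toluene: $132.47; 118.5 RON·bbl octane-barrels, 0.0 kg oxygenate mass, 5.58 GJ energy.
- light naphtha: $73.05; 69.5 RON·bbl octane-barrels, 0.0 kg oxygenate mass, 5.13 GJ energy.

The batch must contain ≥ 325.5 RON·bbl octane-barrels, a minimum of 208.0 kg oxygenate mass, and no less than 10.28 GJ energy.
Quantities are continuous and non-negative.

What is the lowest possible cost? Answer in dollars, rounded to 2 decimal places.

This is a linear program. Let x1 = barrels of ethanol, x2 = barrels of heavy naphtha, x3 = barrels of straight-run naphtha, x4 = barrels of toluene, x5 = barrels of light naphtha.
Minimize 82.11x1 + 63.91x2 + 58.4x3 + 132.47x4 + 73.05x5 subject to:
  118.3x1 + 61.5x2 + 65.7x3 + 118.5x4 + 69.5x5 ≥ 325.5   (octane-barrels)
  123x1 ≥ 208   (oxygenate mass)
  3.36x1 + 5.28x2 + 5.03x3 + 5.58x4 + 5.13x5 ≥ 10.28   (energy)
  x1, x2, x3, x4, x5 ≥ 0.
The optimal basis is {ethanol, straight-run naphtha}; heavy naphtha, toluene, light naphtha drop out. The octane-barrels and energy requirements are met with equality.
Optimal quantities: ethanol = 2.5698 barrels, straight-run naphtha = 0.32713 barrels.
Hence cost = 82.11·2.5698 + 58.4·0.32713 = $230.1107.

$230.11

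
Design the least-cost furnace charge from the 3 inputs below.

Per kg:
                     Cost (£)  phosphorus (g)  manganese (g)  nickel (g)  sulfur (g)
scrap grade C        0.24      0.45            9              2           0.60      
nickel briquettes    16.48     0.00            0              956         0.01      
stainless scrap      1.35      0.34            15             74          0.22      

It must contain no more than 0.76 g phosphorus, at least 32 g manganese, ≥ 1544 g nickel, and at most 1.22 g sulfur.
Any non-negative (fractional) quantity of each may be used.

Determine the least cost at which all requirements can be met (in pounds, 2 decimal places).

£26.77

Set it up as a linear program. Let x1 = kg of scrap grade C, x2 = kg of nickel briquettes, x3 = kg of stainless scrap.
Minimize 0.24x1 + 16.48x2 + 1.35x3 with:
  0.45x1 + 0.34x3 ≤ 0.76   (phosphorus)
  9x1 + 15x3 ≥ 32   (manganese)
  2x1 + 956x2 + 74x3 ≥ 1544   (nickel)
  0.6x1 + 0.01x2 + 0.22x3 ≤ 1.22   (sulfur)
  x1, x2, x3 ≥ 0.
The optimal basis is {nickel briquettes, stainless scrap}; scrap grade C drops out. Binding constraints: manganese and nickel.
That vertex is x2 = 1.4499, x3 = 2.1333.
Cost = 16.48·1.4499 + 1.35·2.1333 = 26.7743.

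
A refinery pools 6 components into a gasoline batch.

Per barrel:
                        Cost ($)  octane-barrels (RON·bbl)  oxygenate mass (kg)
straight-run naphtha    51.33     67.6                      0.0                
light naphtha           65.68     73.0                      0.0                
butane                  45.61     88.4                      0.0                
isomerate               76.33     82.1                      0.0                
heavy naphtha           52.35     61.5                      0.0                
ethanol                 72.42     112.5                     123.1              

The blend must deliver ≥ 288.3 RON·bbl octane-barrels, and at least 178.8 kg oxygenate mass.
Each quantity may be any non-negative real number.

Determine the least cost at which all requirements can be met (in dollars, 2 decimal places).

$169.63

Treat it as an LP. Let x1 = barrels of straight-run naphtha, x2 = barrels of light naphtha, x3 = barrels of butane, x4 = barrels of isomerate, x5 = barrels of heavy naphtha, x6 = barrels of ethanol.
min 51.33x1 + 65.68x2 + 45.61x3 + 76.33x4 + 52.35x5 + 72.42x6 s.t.:
  67.6x1 + 73x2 + 88.4x3 + 82.1x4 + 61.5x5 + 112.5x6 ≥ 288.3   (octane-barrels)
  123.1x6 ≥ 178.8   (oxygenate mass)
  x1, x2, x3, x4, x5, x6 ≥ 0.
At the optimum only butane, ethanol are positive (straight-run naphtha, light naphtha, isomerate, heavy naphtha = 0). The octane-barrels and oxygenate mass requirements are met with equality.
That vertex is x3 = 1.4129, x6 = 1.4525.
Cost = 45.61·1.4129 + 72.42·1.4525 = 169.6324.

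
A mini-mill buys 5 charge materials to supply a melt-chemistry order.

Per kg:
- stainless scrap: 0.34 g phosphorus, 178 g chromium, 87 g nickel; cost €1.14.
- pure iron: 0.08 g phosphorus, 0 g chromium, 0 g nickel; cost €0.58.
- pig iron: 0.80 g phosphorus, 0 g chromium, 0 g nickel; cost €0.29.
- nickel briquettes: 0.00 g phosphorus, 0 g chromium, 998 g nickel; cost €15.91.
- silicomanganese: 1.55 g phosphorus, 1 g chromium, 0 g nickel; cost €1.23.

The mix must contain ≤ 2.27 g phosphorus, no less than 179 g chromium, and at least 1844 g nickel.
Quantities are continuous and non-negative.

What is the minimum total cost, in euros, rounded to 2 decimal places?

€27.75

This is a linear program. Let x1 = kg of stainless scrap, x2 = kg of pure iron, x3 = kg of pig iron, x4 = kg of nickel briquettes, x5 = kg of silicomanganese.
min 1.14x1 + 0.58x2 + 0.29x3 + 15.91x4 + 1.23x5 subject to:
  0.34x1 + 0.08x2 + 0.8x3 + 1.55x5 ≤ 2.27   (phosphorus)
  178x1 + 1x5 ≥ 179   (chromium)
  87x1 + 998x4 ≥ 1844   (nickel)
  x1, x2, x3, x4, x5 ≥ 0.
The cheapest feasible vertex uses only stainless scrap, nickel briquettes; pure iron, pig iron, silicomanganese are not used. Binding constraints: phosphorus and nickel.
Optimal quantities: stainless scrap = 6.676 kg, nickel briquettes = 1.266 kg.
Total cost: 1.14·6.676 + 15.91·1.266 = 27.7527.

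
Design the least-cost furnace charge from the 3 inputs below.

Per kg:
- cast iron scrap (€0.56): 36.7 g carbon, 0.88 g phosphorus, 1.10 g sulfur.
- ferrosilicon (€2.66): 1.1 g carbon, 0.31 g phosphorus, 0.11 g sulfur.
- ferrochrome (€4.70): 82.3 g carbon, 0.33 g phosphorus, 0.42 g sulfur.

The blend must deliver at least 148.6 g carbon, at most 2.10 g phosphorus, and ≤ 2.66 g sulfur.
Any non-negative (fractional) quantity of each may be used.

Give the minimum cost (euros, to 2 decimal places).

€5.33

This is a linear program. Let x1 = kg of cast iron scrap, x2 = kg of ferrosilicon, x3 = kg of ferrochrome.
Minimise 0.56x1 + 2.66x2 + 4.7x3 with:
  36.7x1 + 1.1x2 + 82.3x3 ≥ 148.6   (carbon)
  0.88x1 + 0.31x2 + 0.33x3 ≤ 2.1   (phosphorus)
  1.1x1 + 0.11x2 + 0.42x3 ≤ 2.66   (sulfur)
  x1, x2, x3 ≥ 0.
The cheapest feasible vertex uses only cast iron scrap, ferrochrome; ferrosilicon is not used. The carbon and phosphorus requirements are met with equality.
Optimal quantities: cast iron scrap = 2.052 kg, ferrochrome = 0.8903 kg.
Hence cost = 0.56·2.052 + 4.7·0.8903 = €5.3335.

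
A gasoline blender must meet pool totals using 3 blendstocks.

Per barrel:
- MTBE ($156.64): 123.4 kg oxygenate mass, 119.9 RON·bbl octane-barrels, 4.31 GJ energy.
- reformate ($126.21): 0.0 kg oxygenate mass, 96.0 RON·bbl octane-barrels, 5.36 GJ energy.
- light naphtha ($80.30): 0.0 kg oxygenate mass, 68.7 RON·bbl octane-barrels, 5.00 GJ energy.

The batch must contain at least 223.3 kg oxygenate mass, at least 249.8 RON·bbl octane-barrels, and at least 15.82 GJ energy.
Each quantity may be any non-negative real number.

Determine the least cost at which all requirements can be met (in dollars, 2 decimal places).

$412.26

Treat it as an LP. Let x1 = barrels of MTBE, x2 = barrels of reformate, x3 = barrels of light naphtha.
Minimize 156.64x1 + 126.21x2 + 80.3x3 s.t.:
  123.4x1 ≥ 223.3   (oxygenate mass)
  119.9x1 + 96x2 + 68.7x3 ≥ 249.8   (octane-barrels)
  4.31x1 + 5.36x2 + 5x3 ≥ 15.82   (energy)
  x1, x2, x3 ≥ 0.
The optimal basis is {MTBE, light naphtha}; reformate drops out. The oxygenate mass and energy requirements are met with equality.
So MTBE = 1.80956 barrels, light naphtha = 1.60416 barrels.
Objective = 156.64·1.80956 + 80.3·1.60416 = 412.2635.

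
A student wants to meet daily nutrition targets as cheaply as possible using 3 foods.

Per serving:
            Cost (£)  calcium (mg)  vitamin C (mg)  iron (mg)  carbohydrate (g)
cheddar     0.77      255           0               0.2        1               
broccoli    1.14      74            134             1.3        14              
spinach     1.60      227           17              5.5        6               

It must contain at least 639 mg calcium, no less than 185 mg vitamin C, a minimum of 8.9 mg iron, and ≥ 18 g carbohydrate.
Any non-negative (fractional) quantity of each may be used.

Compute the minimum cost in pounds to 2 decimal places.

Let x1 = servings of cheddar, x2 = servings of broccoli, x3 = servings of spinach.
min 0.77x1 + 1.14x2 + 1.6x3 subject to:
  255x1 + 74x2 + 227x3 ≥ 639   (calcium)
  134x2 + 17x3 ≥ 185   (vitamin C)
  0.2x1 + 1.3x2 + 5.5x3 ≥ 8.9   (iron)
  1x1 + 14x2 + 6x3 ≥ 18   (carbohydrate)
  x1, x2, x3 ≥ 0.
The optimal mix uses every input. Binding constraints: calcium, vitamin C, iron.
Solving gives x1 = 1.001, x2 = 1.216, x3 = 1.294.
Cost = 0.77·1.001 + 1.14·1.216 + 1.6·1.294 = 4.2274.

£4.23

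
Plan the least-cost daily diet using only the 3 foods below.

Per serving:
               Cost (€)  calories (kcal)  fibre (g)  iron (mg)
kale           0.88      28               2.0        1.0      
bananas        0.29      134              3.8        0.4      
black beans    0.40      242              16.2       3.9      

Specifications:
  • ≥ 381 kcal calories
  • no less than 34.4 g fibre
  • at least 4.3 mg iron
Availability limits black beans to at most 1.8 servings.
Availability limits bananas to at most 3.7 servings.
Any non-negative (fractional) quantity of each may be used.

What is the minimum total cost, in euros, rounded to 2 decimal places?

€1.12

Let x1 = servings of kale, x2 = servings of bananas, x3 = servings of black beans.
Minimize 0.88x1 + 0.29x2 + 0.4x3 subject to:
  28x1 + 134x2 + 242x3 ≥ 381   (calories)
  2x1 + 3.8x2 + 16.2x3 ≥ 34.4   (fibre)
  1x1 + 0.4x2 + 3.9x3 ≥ 4.3   (iron)
  x3 ≤ 1.8
  x2 ≤ 3.7
  x1, x2, x3 ≥ 0.
The minimum-cost mix takes nothing from kale — only bananas, black beans. There the fibre and the black beans cap constraints are tight.
Optimal quantities: bananas = 1.379 servings, black beans = 1.8 servings.
Hence cost = 0.29·1.379 + 0.4·1.8 = €1.1199.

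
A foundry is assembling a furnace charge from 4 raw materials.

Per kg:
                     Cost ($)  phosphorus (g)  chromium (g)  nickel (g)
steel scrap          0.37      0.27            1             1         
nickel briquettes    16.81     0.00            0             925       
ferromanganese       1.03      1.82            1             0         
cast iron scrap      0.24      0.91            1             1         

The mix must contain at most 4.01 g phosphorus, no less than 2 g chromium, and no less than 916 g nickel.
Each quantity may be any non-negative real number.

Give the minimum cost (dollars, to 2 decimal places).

$17.09

Let x1 = kg of steel scrap, x2 = kg of nickel briquettes, x3 = kg of ferromanganese, x4 = kg of cast iron scrap.
Minimize 0.37x1 + 16.81x2 + 1.03x3 + 0.24x4 s.t.:
  0.27x1 + 1.82x3 + 0.91x4 ≤ 4.01   (phosphorus)
  1x1 + 1x3 + 1x4 ≥ 2   (chromium)
  1x1 + 925x2 + 1x4 ≥ 916   (nickel)
  x1, x2, x3, x4 ≥ 0.
The optimal basis is {nickel briquettes, cast iron scrap}; steel scrap, ferromanganese drop out. The chromium and nickel requirements are met with equality.
So nickel briquettes = 0.9881 kg, cast iron scrap = 2 kg.
Cost = 16.81·0.9881 + 0.24·2 = 17.0900.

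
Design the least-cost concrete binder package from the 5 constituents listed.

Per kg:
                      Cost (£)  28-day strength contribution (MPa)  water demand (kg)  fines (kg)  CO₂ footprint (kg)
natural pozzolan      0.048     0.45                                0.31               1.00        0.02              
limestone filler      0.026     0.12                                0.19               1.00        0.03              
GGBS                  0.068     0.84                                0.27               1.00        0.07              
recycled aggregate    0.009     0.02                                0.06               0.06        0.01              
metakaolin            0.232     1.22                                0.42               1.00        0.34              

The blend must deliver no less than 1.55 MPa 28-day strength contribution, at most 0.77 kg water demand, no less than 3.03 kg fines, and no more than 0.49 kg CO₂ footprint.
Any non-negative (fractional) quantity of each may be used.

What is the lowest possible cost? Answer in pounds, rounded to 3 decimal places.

£0.148

Let x1 = kg of natural pozzolan, x2 = kg of limestone filler, x3 = kg of GGBS, x4 = kg of recycled aggregate, x5 = kg of metakaolin.
min 0.048x1 + 0.026x2 + 0.068x3 + 0.009x4 + 0.232x5 with:
  0.45x1 + 0.12x2 + 0.84x3 + 0.02x4 + 1.22x5 ≥ 1.55   (28-day strength contribution)
  0.31x1 + 0.19x2 + 0.27x3 + 0.06x4 + 0.42x5 ≤ 0.77   (water demand)
  1x1 + 1x2 + 1x3 + 0.06x4 + 1x5 ≥ 3.03   (fines)
  0.02x1 + 0.03x2 + 0.07x3 + 0.01x4 + 0.34x5 ≤ 0.49   (CO₂ footprint)
  x1, x2, x3, x4, x5 ≥ 0.
The minimum-cost mix takes nothing from natural pozzolan, recycled aggregate, metakaolin — only limestone filler, GGBS. The 28-day strength contribution and fines requirements are met with equality.
Optimal quantities: limestone filler = 1.382 kg, GGBS = 1.648 kg.
Total cost: 0.026·1.382 + 0.068·1.648 = 0.14800.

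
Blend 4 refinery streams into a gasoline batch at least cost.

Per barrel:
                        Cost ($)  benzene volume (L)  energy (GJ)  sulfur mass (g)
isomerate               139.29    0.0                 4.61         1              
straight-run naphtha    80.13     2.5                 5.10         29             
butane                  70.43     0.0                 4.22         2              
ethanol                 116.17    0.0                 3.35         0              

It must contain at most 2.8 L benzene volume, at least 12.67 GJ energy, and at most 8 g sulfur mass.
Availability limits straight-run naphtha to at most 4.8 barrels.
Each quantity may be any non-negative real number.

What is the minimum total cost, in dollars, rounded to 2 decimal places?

$211.08

This is a linear program. Let x1 = barrels of isomerate, x2 = barrels of straight-run naphtha, x3 = barrels of butane, x4 = barrels of ethanol.
Minimize 139.29x1 + 80.13x2 + 70.43x3 + 116.17x4 with:
  2.5x2 ≤ 2.8   (benzene volume)
  4.61x1 + 5.1x2 + 4.22x3 + 3.35x4 ≥ 12.67   (energy)
  1x1 + 29x2 + 2x3 ≤ 8   (sulfur mass)
  x2 ≤ 4.8
  x1, x2, x3, x4 ≥ 0.
The cheapest feasible vertex uses only straight-run naphtha, butane; isomerate, ethanol are not used. The energy and sulfur mass requirements are met with equality.
Optimal quantities: straight-run naphtha = 0.0750579 barrels, butane = 2.91166 barrels.
Hence cost = 80.13·0.0750579 + 70.43·2.91166 = $211.0826.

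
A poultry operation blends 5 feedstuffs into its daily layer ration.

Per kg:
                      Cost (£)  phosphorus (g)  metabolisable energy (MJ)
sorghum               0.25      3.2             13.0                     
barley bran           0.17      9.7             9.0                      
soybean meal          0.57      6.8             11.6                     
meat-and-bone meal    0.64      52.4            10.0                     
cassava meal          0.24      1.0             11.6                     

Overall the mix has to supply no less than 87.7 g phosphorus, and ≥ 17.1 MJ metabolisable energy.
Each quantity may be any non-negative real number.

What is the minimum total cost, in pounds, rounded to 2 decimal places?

Treat it as an LP. Let x1 = kg of sorghum, x2 = kg of barley bran, x3 = kg of soybean meal, x4 = kg of meat-and-bone meal, x5 = kg of cassava meal.
Minimize 0.25x1 + 0.17x2 + 0.57x3 + 0.64x4 + 0.24x5 subject to:
  3.2x1 + 9.7x2 + 6.8x3 + 52.4x4 + 1x5 ≥ 87.7   (phosphorus)
  13x1 + 9x2 + 11.6x3 + 10x4 + 11.6x5 ≥ 17.1   (metabolisable energy)
  x1, x2, x3, x4, x5 ≥ 0.
At the optimum only barley bran, meat-and-bone meal are positive (sorghum, soybean meal, cassava meal = 0). There the phosphorus and metabolisable energy constraints are tight.
Solving gives x2 = 0.05083, x4 = 1.664.
Cost = 0.17·0.05083 + 0.64·1.664 = 1.0736.

£1.07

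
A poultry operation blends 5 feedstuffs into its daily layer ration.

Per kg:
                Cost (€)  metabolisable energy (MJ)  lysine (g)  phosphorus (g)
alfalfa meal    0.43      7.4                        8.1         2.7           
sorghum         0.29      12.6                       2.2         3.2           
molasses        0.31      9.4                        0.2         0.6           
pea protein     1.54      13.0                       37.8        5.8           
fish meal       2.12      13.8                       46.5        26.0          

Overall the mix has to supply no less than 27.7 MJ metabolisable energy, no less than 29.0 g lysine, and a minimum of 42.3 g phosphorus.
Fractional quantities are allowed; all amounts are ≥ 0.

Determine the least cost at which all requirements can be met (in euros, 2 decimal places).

Treat it as an LP. Let x1 = kg of alfalfa meal, x2 = kg of sorghum, x3 = kg of molasses, x4 = kg of pea protein, x5 = kg of fish meal.
Minimise 0.43x1 + 0.29x2 + 0.31x3 + 1.54x4 + 2.12x5 subject to:
  7.4x1 + 12.6x2 + 9.4x3 + 13x4 + 13.8x5 ≥ 27.7   (metabolisable energy)
  8.1x1 + 2.2x2 + 0.2x3 + 37.8x4 + 46.5x5 ≥ 29   (lysine)
  2.7x1 + 3.2x2 + 0.6x3 + 5.8x4 + 26x5 ≥ 42.3   (phosphorus)
  x1, x2, x3, x4, x5 ≥ 0.
The cheapest feasible vertex uses only sorghum, fish meal; alfalfa meal, molasses, pea protein are not used. There the metabolisable energy and phosphorus constraints are tight.
So sorghum = 0.4814 kg, fish meal = 1.568 kg.
Cost = 0.29·0.4814 + 2.12·1.568 = 3.4638.

€3.46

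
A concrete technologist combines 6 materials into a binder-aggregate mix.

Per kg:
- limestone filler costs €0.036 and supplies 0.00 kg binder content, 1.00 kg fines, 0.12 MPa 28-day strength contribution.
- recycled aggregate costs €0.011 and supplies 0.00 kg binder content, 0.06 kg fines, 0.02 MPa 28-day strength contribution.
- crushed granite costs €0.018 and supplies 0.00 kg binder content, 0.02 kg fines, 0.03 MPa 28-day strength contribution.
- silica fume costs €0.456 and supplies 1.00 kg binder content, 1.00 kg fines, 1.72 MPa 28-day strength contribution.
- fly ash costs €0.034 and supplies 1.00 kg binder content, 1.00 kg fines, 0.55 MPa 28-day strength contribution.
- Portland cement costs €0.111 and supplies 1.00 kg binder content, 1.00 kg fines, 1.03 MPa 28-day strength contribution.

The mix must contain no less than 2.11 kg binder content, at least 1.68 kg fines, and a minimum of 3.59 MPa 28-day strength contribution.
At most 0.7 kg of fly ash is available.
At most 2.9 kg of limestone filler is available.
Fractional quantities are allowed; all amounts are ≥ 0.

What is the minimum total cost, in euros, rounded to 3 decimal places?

This is a linear program. Let x1 = kg of limestone filler, x2 = kg of recycled aggregate, x3 = kg of crushed granite, x4 = kg of silica fume, x5 = kg of fly ash, x6 = kg of Portland cement.
Minimise 0.036x1 + 0.011x2 + 0.018x3 + 0.456x4 + 0.034x5 + 0.111x6 subject to:
  1x4 + 1x5 + 1x6 ≥ 2.11   (binder content)
  1x1 + 0.06x2 + 0.02x3 + 1x4 + 1x5 + 1x6 ≥ 1.68   (fines)
  0.12x1 + 0.02x2 + 0.03x3 + 1.72x4 + 0.55x5 + 1.03x6 ≥ 3.59   (28-day strength contribution)
  x5 ≤ 0.7
  x1 ≤ 2.9
  x1, x2, x3, x4, x5, x6 ≥ 0.
The minimum-cost mix takes nothing from limestone filler, recycled aggregate, crushed granite, silica fume — only fly ash, Portland cement. The 28-day strength contribution and the fly ash cap requirements are met with equality.
That vertex is x5 = 0.7, x6 = 3.112.
Total cost: 0.034·0.7 + 0.111·3.112 = 0.36923.

€0.369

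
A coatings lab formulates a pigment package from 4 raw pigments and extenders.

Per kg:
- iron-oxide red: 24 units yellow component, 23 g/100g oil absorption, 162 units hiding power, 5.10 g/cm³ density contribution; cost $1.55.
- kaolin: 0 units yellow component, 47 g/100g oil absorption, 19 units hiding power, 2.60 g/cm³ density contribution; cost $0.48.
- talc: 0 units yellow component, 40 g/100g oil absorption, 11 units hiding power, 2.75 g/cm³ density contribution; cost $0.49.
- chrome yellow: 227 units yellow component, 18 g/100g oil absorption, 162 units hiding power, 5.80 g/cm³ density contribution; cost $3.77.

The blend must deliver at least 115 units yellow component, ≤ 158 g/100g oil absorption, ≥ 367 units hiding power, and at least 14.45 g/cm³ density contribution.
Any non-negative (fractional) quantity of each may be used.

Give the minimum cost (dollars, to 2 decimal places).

Set it up as a linear program. Let x1 = kg of iron-oxide red, x2 = kg of kaolin, x3 = kg of talc, x4 = kg of chrome yellow.
min 1.55x1 + 0.48x2 + 0.49x3 + 3.77x4 subject to:
  24x1 + 227x4 ≥ 115   (yellow component)
  23x1 + 47x2 + 40x3 + 18x4 ≤ 158   (oil absorption)
  162x1 + 19x2 + 11x3 + 162x4 ≥ 367   (hiding power)
  5.1x1 + 2.6x2 + 2.75x3 + 5.8x4 ≥ 14.45   (density contribution)
  x1, x2, x3, x4 ≥ 0.
At the optimum only iron-oxide red, kaolin, chrome yellow are positive (talc = 0). There the yellow component, hiding power, density contribution constraints are tight.
So iron-oxide red = 1.792 kg, kaolin = 1.336 kg, chrome yellow = 0.3172 kg.
Cost = 1.55·1.792 + 0.48·1.336 + 3.77·0.3172 = 4.6147.

$4.61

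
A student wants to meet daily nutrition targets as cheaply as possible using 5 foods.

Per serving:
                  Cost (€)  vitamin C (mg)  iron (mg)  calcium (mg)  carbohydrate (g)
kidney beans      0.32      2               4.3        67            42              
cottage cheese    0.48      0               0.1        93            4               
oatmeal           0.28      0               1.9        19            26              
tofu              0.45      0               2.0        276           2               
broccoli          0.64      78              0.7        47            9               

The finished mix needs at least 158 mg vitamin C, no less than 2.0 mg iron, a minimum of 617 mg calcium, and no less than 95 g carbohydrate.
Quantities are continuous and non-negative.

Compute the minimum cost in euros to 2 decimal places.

This is a linear program. Let x1 = servings of kidney beans, x2 = servings of cottage cheese, x3 = servings of oatmeal, x4 = servings of tofu, x5 = servings of broccoli.
min 0.32x1 + 0.48x2 + 0.28x3 + 0.45x4 + 0.64x5 with:
  2x1 + 78x5 ≥ 158   (vitamin C)
  4.3x1 + 0.1x2 + 1.9x3 + 2x4 + 0.7x5 ≥ 2   (iron)
  67x1 + 93x2 + 19x3 + 276x4 + 47x5 ≥ 617   (calcium)
  42x1 + 4x2 + 26x3 + 2x4 + 9x5 ≥ 95   (carbohydrate)
  x1, x2, x3, x4, x5 ≥ 0.
The minimum-cost mix takes nothing from cottage cheese, oatmeal — only kidney beans, tofu, broccoli. There the vitamin C, calcium, carbohydrate constraints are tight.
Solving gives x1 = 1.768, x4 = 1.469, x5 = 1.98.
Total cost: 0.32·1.768 + 0.45·1.469 + 0.64·1.98 = 2.4940.

€2.49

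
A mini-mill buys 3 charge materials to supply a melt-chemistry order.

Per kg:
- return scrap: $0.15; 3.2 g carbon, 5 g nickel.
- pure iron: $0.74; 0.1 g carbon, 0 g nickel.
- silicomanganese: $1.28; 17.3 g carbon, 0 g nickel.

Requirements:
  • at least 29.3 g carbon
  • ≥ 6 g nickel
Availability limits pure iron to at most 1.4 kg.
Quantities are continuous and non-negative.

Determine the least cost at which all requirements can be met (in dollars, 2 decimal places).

Let x1 = kg of return scrap, x2 = kg of pure iron, x3 = kg of silicomanganese.
Minimise 0.15x1 + 0.74x2 + 1.28x3 subject to:
  3.2x1 + 0.1x2 + 17.3x3 ≥ 29.3   (carbon)
  5x1 ≥ 6   (nickel)
  x2 ≤ 1.4
  x1, x2, x3 ≥ 0.
The minimum-cost mix takes nothing from pure iron, silicomanganese — only return scrap. The carbon requirement is met with equality.
That vertex is x1 = 9.156.
Total cost: 0.15·9.156 = 1.3734.

$1.37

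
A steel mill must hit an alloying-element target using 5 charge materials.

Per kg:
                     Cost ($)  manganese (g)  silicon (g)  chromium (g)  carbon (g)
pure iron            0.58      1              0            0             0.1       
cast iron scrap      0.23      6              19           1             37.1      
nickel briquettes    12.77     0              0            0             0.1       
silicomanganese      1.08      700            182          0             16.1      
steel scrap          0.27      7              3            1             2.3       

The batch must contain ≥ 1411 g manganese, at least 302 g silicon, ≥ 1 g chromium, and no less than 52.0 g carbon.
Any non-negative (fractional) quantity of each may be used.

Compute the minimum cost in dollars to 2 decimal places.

$2.40

Let x1 = kg of pure iron, x2 = kg of cast iron scrap, x3 = kg of nickel briquettes, x4 = kg of silicomanganese, x5 = kg of steel scrap.
Minimize 0.58x1 + 0.23x2 + 12.77x3 + 1.08x4 + 0.27x5 subject to:
  1x1 + 6x2 + 700x4 + 7x5 ≥ 1411   (manganese)
  19x2 + 182x4 + 3x5 ≥ 302   (silicon)
  1x2 + 1x5 ≥ 1   (chromium)
  0.1x1 + 37.1x2 + 0.1x3 + 16.1x4 + 2.3x5 ≥ 52   (carbon)
  x1, x2, x3, x4, x5 ≥ 0.
At the optimum only cast iron scrap, silicomanganese are positive (pure iron, nickel briquettes, steel scrap = 0). There the manganese and chromium constraints are tight.
So cast iron scrap = 1 kg, silicomanganese = 2.007 kg.
Objective = 0.23·1 + 1.08·2.007 = 2.3976.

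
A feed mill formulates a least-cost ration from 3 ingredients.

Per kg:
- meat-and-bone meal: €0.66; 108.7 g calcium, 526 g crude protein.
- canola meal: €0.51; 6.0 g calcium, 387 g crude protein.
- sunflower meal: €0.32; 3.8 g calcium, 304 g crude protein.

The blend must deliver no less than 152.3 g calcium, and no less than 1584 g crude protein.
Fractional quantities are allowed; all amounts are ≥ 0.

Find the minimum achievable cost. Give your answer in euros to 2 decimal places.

€1.81

Set it up as a linear program. Let x1 = kg of meat-and-bone meal, x2 = kg of canola meal, x3 = kg of sunflower meal.
min 0.66x1 + 0.51x2 + 0.32x3 with:
  108.7x1 + 6x2 + 3.8x3 ≥ 152.3   (calcium)
  526x1 + 387x2 + 304x3 ≥ 1584   (crude protein)
  x1, x2, x3 ≥ 0.
At the optimum only meat-and-bone meal, sunflower meal are positive (canola meal = 0). The calcium and crude protein requirements are met with equality.
That vertex is x1 = 1.297, x3 = 2.966.
Objective = 0.66·1.297 + 0.32·2.966 = 1.8051.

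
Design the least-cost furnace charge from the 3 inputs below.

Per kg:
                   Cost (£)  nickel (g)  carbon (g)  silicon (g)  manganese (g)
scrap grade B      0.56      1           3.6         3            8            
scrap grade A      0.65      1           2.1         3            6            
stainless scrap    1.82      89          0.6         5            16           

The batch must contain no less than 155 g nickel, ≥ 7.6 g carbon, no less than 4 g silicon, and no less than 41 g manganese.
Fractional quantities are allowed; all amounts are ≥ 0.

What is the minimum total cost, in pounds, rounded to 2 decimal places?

Let x1 = kg of scrap grade B, x2 = kg of scrap grade A, x3 = kg of stainless scrap.
Minimise 0.56x1 + 0.65x2 + 1.82x3 s.t.:
  1x1 + 1x2 + 89x3 ≥ 155   (nickel)
  3.6x1 + 2.1x2 + 0.6x3 ≥ 7.6   (carbon)
  3x1 + 3x2 + 5x3 ≥ 4   (silicon)
  8x1 + 6x2 + 16x3 ≥ 41   (manganese)
  x1, x2, x3 ≥ 0.
At the optimum only scrap grade B, stainless scrap are positive (scrap grade A = 0). There the nickel and carbon constraints are tight.
That vertex is x1 = 1.824, x3 = 1.721.
Objective = 0.56·1.824 + 1.82·1.721 = 4.1537.

£4.15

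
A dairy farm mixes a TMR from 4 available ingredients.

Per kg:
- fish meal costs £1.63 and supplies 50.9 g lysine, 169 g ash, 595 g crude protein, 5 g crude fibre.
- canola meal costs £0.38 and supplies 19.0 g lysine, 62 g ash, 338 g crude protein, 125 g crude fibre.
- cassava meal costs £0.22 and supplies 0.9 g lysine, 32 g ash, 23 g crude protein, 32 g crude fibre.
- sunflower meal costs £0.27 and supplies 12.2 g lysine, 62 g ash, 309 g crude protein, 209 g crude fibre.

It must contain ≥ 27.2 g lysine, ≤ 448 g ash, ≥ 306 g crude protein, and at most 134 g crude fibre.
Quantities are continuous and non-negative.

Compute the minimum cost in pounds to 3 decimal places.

Let x1 = kg of fish meal, x2 = kg of canola meal, x3 = kg of cassava meal, x4 = kg of sunflower meal.
Minimize 1.63x1 + 0.38x2 + 0.22x3 + 0.27x4 subject to:
  50.9x1 + 19x2 + 0.9x3 + 12.2x4 ≥ 27.2   (lysine)
  169x1 + 62x2 + 32x3 + 62x4 ≤ 448   (ash)
  595x1 + 338x2 + 23x3 + 309x4 ≥ 306   (crude protein)
  5x1 + 125x2 + 32x3 + 209x4 ≤ 134   (crude fibre)
  x1, x2, x3, x4 ≥ 0.
The cheapest feasible vertex uses only fish meal, canola meal; cassava meal, sunflower meal are not used. Binding constraints: lysine and crude fibre.
Optimal quantities: fish meal = 0.13626 kg, canola meal = 1.0665 kg.
Total cost: 1.63·0.13626 + 0.38·1.0665 = 0.62737.

£0.627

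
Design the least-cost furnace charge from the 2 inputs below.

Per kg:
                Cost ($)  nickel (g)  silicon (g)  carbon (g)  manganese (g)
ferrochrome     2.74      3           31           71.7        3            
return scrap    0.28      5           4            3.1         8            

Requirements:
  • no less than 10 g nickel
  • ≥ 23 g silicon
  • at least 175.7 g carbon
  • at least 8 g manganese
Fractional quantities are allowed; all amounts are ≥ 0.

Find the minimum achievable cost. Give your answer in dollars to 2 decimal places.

$6.80

Treat it as an LP. Let x1 = kg of ferrochrome, x2 = kg of return scrap.
min 2.74x1 + 0.28x2 subject to:
  3x1 + 5x2 ≥ 10   (nickel)
  31x1 + 4x2 ≥ 23   (silicon)
  71.7x1 + 3.1x2 ≥ 175.7   (carbon)
  3x1 + 8x2 ≥ 8   (manganese)
  x1, x2 ≥ 0.
Both inputs are positive at the optimum. The nickel and carbon requirements are met with equality.
That vertex is x1 = 2.427, x2 = 0.5438.
Hence cost = 2.74·2.427 + 0.28·0.5438 = $6.8022.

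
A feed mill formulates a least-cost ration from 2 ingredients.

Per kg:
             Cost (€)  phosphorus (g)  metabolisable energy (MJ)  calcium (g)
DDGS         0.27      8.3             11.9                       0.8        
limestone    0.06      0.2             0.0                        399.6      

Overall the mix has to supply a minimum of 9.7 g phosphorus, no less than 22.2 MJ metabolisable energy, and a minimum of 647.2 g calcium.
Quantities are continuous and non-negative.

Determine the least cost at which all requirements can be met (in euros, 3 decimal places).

€0.601

Let x1 = kg of DDGS, x2 = kg of limestone.
Minimise 0.27x1 + 0.06x2 s.t.:
  8.3x1 + 0.2x2 ≥ 9.7   (phosphorus)
  11.9x1 ≥ 22.2   (metabolisable energy)
  0.8x1 + 399.6x2 ≥ 647.2   (calcium)
  x1, x2 ≥ 0.
Both inputs are positive at the optimum. Binding constraints: metabolisable energy and calcium.
That vertex is x1 = 1.866, x2 = 1.616.
Cost = 0.27·1.866 + 0.06·1.616 = 0.60078.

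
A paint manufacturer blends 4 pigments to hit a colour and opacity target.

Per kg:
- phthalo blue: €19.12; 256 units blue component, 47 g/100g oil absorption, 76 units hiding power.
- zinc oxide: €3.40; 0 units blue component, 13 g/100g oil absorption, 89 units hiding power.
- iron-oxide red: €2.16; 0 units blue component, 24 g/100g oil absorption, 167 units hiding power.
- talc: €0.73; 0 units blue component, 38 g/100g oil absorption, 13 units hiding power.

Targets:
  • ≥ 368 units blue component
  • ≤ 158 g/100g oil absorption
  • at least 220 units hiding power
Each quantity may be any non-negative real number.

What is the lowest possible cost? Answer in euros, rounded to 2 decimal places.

€28.92

Set it up as a linear program. Let x1 = kg of phthalo blue, x2 = kg of zinc oxide, x3 = kg of iron-oxide red, x4 = kg of talc.
min 19.12x1 + 3.4x2 + 2.16x3 + 0.73x4 s.t.:
  256x1 ≥ 368   (blue component)
  47x1 + 13x2 + 24x3 + 38x4 ≤ 158   (oil absorption)
  76x1 + 89x2 + 167x3 + 13x4 ≥ 220   (hiding power)
  x1, x2, x3, x4 ≥ 0.
The cheapest feasible vertex uses only phthalo blue, iron-oxide red; zinc oxide, talc are not used. There the blue component and hiding power constraints are tight.
So phthalo blue = 1.4375 kg, iron-oxide red = 0.66317 kg.
Cost = 19.12·1.4375 + 2.16·0.66317 = 28.9174.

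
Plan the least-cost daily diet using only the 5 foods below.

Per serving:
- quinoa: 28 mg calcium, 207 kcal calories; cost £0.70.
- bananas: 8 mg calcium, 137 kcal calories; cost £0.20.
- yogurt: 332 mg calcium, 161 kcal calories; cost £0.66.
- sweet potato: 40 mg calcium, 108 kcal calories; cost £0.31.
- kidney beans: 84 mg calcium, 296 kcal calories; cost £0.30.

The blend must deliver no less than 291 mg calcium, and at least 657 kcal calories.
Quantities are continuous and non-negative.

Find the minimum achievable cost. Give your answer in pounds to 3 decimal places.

£0.847

Let x1 = servings of quinoa, x2 = servings of bananas, x3 = servings of yogurt, x4 = servings of sweet potato, x5 = servings of kidney beans.
min 0.7x1 + 0.2x2 + 0.66x3 + 0.31x4 + 0.3x5 subject to:
  28x1 + 8x2 + 332x3 + 40x4 + 84x5 ≥ 291   (calcium)
  207x1 + 137x2 + 161x3 + 108x4 + 296x5 ≥ 657   (calories)
  x1, x2, x3, x4, x5 ≥ 0.
The minimum-cost mix takes nothing from quinoa, bananas, sweet potato — only yogurt, kidney beans. Binding constraints: calcium and calories.
Solving gives x3 = 0.3652, x5 = 2.021.
Cost = 0.66·0.3652 + 0.3·2.021 = 0.84733.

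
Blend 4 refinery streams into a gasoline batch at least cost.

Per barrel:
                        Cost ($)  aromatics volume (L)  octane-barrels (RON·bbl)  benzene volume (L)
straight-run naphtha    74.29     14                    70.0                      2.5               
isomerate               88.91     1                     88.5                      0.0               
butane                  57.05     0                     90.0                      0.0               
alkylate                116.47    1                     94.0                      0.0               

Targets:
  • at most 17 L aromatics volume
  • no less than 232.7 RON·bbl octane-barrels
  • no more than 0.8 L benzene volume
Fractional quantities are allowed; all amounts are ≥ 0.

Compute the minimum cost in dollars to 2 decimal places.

This is a linear program. Let x1 = barrels of straight-run naphtha, x2 = barrels of isomerate, x3 = barrels of butane, x4 = barrels of alkylate.
Minimize 74.29x1 + 88.91x2 + 57.05x3 + 116.47x4 subject to:
  14x1 + 1x2 + 1x4 ≤ 17   (aromatics volume)
  70x1 + 88.5x2 + 90x3 + 94x4 ≥ 232.7   (octane-barrels)
  2.5x1 ≤ 0.8   (benzene volume)
  x1, x2, x3, x4 ≥ 0.
The optimal basis is {butane}; straight-run naphtha, isomerate, alkylate drop out. Binding constraint: octane-barrels.
Solving gives x3 = 2.5856.
Total cost: 57.05·2.5856 = 147.5085.

$147.51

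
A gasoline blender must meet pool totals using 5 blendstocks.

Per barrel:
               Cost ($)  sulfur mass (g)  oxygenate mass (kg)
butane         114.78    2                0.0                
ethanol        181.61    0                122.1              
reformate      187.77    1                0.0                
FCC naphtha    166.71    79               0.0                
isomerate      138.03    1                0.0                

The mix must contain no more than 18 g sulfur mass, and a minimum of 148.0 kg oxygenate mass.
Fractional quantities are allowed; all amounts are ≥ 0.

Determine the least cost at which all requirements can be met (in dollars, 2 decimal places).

$220.13

Set it up as a linear program. Let x1 = barrels of butane, x2 = barrels of ethanol, x3 = barrels of reformate, x4 = barrels of FCC naphtha, x5 = barrels of isomerate.
Minimize 114.78x1 + 181.61x2 + 187.77x3 + 166.71x4 + 138.03x5 with:
  2x1 + 1x3 + 79x4 + 1x5 ≤ 18   (sulfur mass)
  122.1x2 ≥ 148   (oxygenate mass)
  x1, x2, x3, x4, x5 ≥ 0.
At the optimum only ethanol is positive (butane, reformate, FCC naphtha, isomerate = 0). The oxygenate mass requirement is met with equality.
That vertex is x2 = 1.2121.
Objective = 181.61·1.2121 = 220.1295.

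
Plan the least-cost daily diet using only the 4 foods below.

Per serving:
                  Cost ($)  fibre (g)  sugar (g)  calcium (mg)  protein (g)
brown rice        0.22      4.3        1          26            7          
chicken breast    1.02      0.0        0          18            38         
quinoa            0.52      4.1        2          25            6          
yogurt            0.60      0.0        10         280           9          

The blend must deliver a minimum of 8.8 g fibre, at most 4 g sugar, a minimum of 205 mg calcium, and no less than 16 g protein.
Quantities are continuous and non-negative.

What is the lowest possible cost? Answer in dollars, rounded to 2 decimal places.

$6.07

This is a linear program. Let x1 = servings of brown rice, x2 = servings of chicken breast, x3 = servings of quinoa, x4 = servings of yogurt.
min 0.22x1 + 1.02x2 + 0.52x3 + 0.6x4 subject to:
  4.3x1 + 4.1x3 ≥ 8.8   (fibre)
  1x1 + 2x3 + 10x4 ≤ 4   (sugar)
  26x1 + 18x2 + 25x3 + 280x4 ≥ 205   (calcium)
  7x1 + 38x2 + 6x3 + 9x4 ≥ 16   (protein)
  x1, x2, x3, x4 ≥ 0.
The minimum-cost mix takes nothing from quinoa — only brown rice, chicken breast, yogurt. Binding constraints: fibre, sugar, calcium.
So brown rice = 2.047 servings, chicken breast = 5.394 servings, yogurt = 0.1953 servings.
Objective = 0.22·2.047 + 1.02·5.394 + 0.6·0.1953 = 6.0694.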